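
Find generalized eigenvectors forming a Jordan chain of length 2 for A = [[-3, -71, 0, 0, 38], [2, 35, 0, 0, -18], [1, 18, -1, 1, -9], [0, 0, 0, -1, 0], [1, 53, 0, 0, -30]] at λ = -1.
We seek v_1 ∈ ker((A + I)^2) \ ker(A + I), then set v_{i+1} = (A + I) v_i.

One such chain is v_1 = [[-2, 1, 0, 0, 2]]^T, v_2 = [[9, -4, -2, 0, -7]]^T. Check: (A + I) v_2 = [[0, 0, 0, 0, 0]]^T = 0.

v_1 = [[-2, 1, 0, 0, 2]]^T, v_2 = [[9, -4, -2, 0, -7]]^T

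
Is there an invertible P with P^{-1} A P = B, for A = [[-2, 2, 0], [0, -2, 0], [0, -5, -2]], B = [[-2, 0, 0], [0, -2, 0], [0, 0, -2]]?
No.

Both have characteristic polynomial (x + 2)^3, but the minimal polynomial of A is (x + 2)^2 while the minimal polynomial of B is x + 2. The minimal polynomial is a similarity invariant, so A and B are not similar.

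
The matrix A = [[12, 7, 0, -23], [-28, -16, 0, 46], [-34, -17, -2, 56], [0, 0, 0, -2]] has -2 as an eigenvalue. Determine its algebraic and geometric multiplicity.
algebraic multiplicity 4, geometric multiplicity 2

The characteristic polynomial is (x + 2)^4, so the factor x + 2 appears with exponent 4: the algebraic multiplicity is 4.

rank(A + 2I) = 2, so the eigenspace has dimension 4 - 2 = 2: the geometric multiplicity is 2.

Since 2 < 4, A is not diagonalizable.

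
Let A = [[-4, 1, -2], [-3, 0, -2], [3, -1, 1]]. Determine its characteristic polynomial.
xI - A = [[x + 4, -1, 2], [3, x, 2], [-3, 1, x - 1]].

Expanding det(xI - A) along the first row:
det(xI - A) = + (x + 4)·det([[x, 2], [1, x - 1]]) - (-1)·det([[3, 2], [-3, x - 1]]) + (2)·det([[3, x], [-3, 1]]).

Evaluating gives χ_A(x) = x^3 + 3x^2 + 3x + 1 = (x + 1)^3.

χ_A(x) = (x + 1)^3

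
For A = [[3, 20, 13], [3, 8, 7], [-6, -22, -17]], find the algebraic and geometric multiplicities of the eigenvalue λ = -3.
The characteristic polynomial is x(x + 3)^2, so the factor x + 3 appears with exponent 2: the algebraic multiplicity is 2.

rank(A + 3I) = 2, so the eigenspace has dimension 3 - 2 = 1: the geometric multiplicity is 1.

Since 1 < 2, A is not diagonalizable.

algebraic multiplicity 2, geometric multiplicity 1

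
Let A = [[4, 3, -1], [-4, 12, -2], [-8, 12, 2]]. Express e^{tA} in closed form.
e^{tA} = [[(1 - 2*t)*e^{6*t}, 3*t*e^{6*t}, -t*e^{6*t}], [-4*t*e^{6*t}, (6*t + 1)*e^{6*t}, -2*t*e^{6*t}], [-8*t*e^{6*t}, 12*t*e^{6*t}, (1 - 4*t)*e^{6*t}]]

A has Jordan form J = [[6, 1, 0], [0, 6, 0], [0, 0, 6]] with A = PJP^{-1}, so e^{tA} = P e^{tJ} P^{-1}.

For a Jordan block J_k(λ), e^{tJ_k(λ)} = e^{λt} · (I + tN + t^2 N^2/2! + ... + t^{k-1} N^{k-1}/(k-1)!) where N is the nilpotent superdiagonal part.

Assembling the blocks and conjugating back gives the entries of e^{tA} as shown above.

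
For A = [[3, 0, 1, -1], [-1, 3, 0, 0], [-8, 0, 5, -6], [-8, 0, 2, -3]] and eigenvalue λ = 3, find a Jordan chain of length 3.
We seek v_1 ∈ ker((A - 3I)^3) \ ker((A - 3I)^2), then set v_{i+1} = (A - 3I) v_i.

One such chain is v_1 = [[0, 0, -2, -1]]^T, v_2 = [[-1, 0, 2, 2]]^T, v_3 = [[0, 1, 0, 0]]^T. Check: (A - 3I) v_3 = [[0, 0, 0, 0]]^T = 0.

v_1 = [[0, 0, -2, -1]]^T, v_2 = [[-1, 0, 2, 2]]^T, v_3 = [[0, 1, 0, 0]]^T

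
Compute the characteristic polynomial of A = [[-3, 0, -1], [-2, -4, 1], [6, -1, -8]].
xI - A = [[x + 3, 0, 1], [2, x + 4, -1], [-6, 1, x + 8]].

Expanding det(xI - A) along the first row:
det(xI - A) = + (x + 3)·det([[x + 4, -1], [1, x + 8]]) - (0)·det([[2, -1], [-6, x + 8]]) + (1)·det([[2, x + 4], [-6, 1]]).

Evaluating gives χ_A(x) = x^3 + 15x^2 + 75x + 125 = (x + 5)^3.

χ_A(x) = (x + 5)^3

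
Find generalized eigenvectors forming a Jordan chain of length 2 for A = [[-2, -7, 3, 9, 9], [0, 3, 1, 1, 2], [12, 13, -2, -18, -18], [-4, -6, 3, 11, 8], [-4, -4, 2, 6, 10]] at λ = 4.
v_1 = [[0, 0, -2, 0, 1]]^T, v_2 = [[3, 0, -6, 2, 2]]^T

We seek v_1 ∈ ker((A - 4I)^2) \ ker(A - 4I), then set v_{i+1} = (A - 4I) v_i.

One such chain is v_1 = [[0, 0, -2, 0, 1]]^T, v_2 = [[3, 0, -6, 2, 2]]^T. Check: (A - 4I) v_2 = [[0, 0, 0, 0, 0]]^T = 0.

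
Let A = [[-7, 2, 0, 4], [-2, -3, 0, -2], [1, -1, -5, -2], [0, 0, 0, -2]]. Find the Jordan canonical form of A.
J = [[-5, 1, 0, 0], [0, -5, 0, 0], [0, 0, -5, 0], [0, 0, 0, -2]]

The characteristic polynomial is det(xI - A) = (x + 2)(x + 5)^3, so the eigenvalues are -5 (algebraic multiplicity 3), -2 (algebraic multiplicity 1).

For λ = -5: rank(A + 5I) = 2, rank((A + 5I)^2) = 1. The eigenspace has dimension 4 - 2 = 2, so there are 2 Jordan blocks; the rank sequence gives block sizes [2, 1].

For λ = -2: algebraic multiplicity 1 gives one 1×1 block.

Assembling the blocks gives the Jordan form J above.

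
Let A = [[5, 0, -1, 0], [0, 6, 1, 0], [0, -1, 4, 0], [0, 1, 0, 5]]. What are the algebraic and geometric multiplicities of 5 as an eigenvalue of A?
The characteristic polynomial is (x - 5)^4, so the factor x - 5 appears with exponent 4: the algebraic multiplicity is 4.

rank(A - 5I) = 2, so the eigenspace has dimension 4 - 2 = 2: the geometric multiplicity is 2.

Since 2 < 4, A is not diagonalizable.

algebraic multiplicity 4, geometric multiplicity 2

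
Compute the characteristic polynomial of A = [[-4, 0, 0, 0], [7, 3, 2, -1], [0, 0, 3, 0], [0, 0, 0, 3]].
xI - A = [[x + 4, 0, 0, 0], [-7, x - 3, -2, 1], [0, 0, x - 3, 0], [0, 0, 0, x - 3]].

Expanding det(xI - A) along the first row:
det(xI - A) = + (x + 4)·det([[x - 3, -2, 1], [0, x - 3, 0], [0, 0, x - 3]]) - (0)·det([[-7, -2, 1], [0, x - 3, 0], [0, 0, x - 3]]) + (0)·det([[-7, x - 3, 1], [0, 0, 0], [0, 0, x - 3]]) - (0)·det([[-7, x - 3, -2], [0, 0, x - 3], [0, 0, 0]]).

Evaluating gives χ_A(x) = x^4 - 5x^3 - 9x^2 + 81x - 108 = (x - 3)^3(x + 4).

χ_A(x) = (x - 3)^3(x + 4)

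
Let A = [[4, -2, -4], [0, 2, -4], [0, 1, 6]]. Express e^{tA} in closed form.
e^{tA} = [[e^{4*t}, -2*t*e^{4*t}, -4*t*e^{4*t}], [0, (1 - 2*t)*e^{4*t}, -4*t*e^{4*t}], [0, t*e^{4*t}, (2*t + 1)*e^{4*t}]]

A has Jordan form J = [[4, 1, 0], [0, 4, 0], [0, 0, 4]] with A = PJP^{-1}, so e^{tA} = P e^{tJ} P^{-1}.

For a Jordan block J_k(λ), e^{tJ_k(λ)} = e^{λt} · (I + tN + t^2 N^2/2! + ... + t^{k-1} N^{k-1}/(k-1)!) where N is the nilpotent superdiagonal part.

Assembling the blocks and conjugating back gives the entries of e^{tA} as shown above.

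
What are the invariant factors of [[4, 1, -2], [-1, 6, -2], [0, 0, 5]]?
x - 5, (x - 5)^2

The Jordan structure of A has elementary divisors (x - 5)^2, (x - 5). Arranging the block sizes at each eigenvalue in decreasing order and taking row products gives the invariant factors.

Invariant factors (smallest first, each dividing the next): x - 5, (x - 5)^2.

Check: the last factor (x - 5)^2 is the minimal polynomial, and the product (x - 5)^3 is the characteristic polynomial.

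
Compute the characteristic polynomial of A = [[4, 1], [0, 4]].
xI - A = [[x - 4, -1], [0, x - 4]].

Expanding det(xI - A) along the first row:
det(xI - A) = + (x - 4)·det([[x - 4]]) - (-1)·det([[0]]).

Evaluating gives χ_A(x) = x^2 - 8x + 16 = (x - 4)^2.

χ_A(x) = (x - 4)^2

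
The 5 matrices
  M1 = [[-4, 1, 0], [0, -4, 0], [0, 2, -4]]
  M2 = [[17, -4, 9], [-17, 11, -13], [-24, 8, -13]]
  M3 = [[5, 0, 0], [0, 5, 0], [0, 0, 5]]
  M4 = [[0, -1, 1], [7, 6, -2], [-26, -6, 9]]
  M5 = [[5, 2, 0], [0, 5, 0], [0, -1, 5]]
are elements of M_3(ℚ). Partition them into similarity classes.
4 classes: {M1}, {M2, M4}, {M3}, {M5}

Characteristic polynomials: χ_{M1} = (x + 4)^3, χ_{M2} = (x - 5)^3, χ_{M3} = (x - 5)^3, χ_{M4} = (x - 5)^3, χ_{M5} = (x - 5)^3.

{M1}: invariant factors x + 4, (x + 4)^2.

{M2, M4}: invariant factors (x - 5)^3.

{M3}: invariant factors x - 5, x - 5, x - 5.

{M5}: invariant factors x - 5, (x - 5)^2.

Matrices are similar if and only if their invariant-factor lists agree; the partition into similarity classes is {M1}, {M2, M4}, {M3}, {M5}.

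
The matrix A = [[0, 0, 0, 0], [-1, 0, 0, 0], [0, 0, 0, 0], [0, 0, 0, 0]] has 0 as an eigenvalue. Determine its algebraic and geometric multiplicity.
algebraic multiplicity 4, geometric multiplicity 3

The characteristic polynomial is x^4, so the factor x appears with exponent 4: the algebraic multiplicity is 4.

rank(A) = 1, so the eigenspace has dimension 4 - 1 = 3: the geometric multiplicity is 3.

Since 3 < 4, A is not diagonalizable.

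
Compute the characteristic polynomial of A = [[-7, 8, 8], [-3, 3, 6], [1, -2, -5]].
χ_A(x) = (x + 3)^3

xI - A = [[x + 7, -8, -8], [3, x - 3, -6], [-1, 2, x + 5]].

Expanding det(xI - A) along the first row:
det(xI - A) = + (x + 7)·det([[x - 3, -6], [2, x + 5]]) - (-8)·det([[3, -6], [-1, x + 5]]) + (-8)·det([[3, x - 3], [-1, 2]]).

Evaluating gives χ_A(x) = x^3 + 9x^2 + 27x + 27 = (x + 3)^3.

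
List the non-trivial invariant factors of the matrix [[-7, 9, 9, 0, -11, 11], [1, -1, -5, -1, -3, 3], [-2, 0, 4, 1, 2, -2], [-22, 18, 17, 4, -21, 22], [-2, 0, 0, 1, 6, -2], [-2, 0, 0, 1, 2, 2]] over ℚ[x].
x - 4, (x - 4)^3(x + 4)^2

The Jordan structure of A has elementary divisors (x + 4)^2, (x - 4)^3, (x - 4). Arranging the block sizes at each eigenvalue in decreasing order and taking row products gives the invariant factors.

Invariant factors (smallest first, each dividing the next): x - 4, (x - 4)^3(x + 4)^2.

Check: the last factor (x - 4)^3(x + 4)^2 is the minimal polynomial, and the product (x - 4)^4(x + 4)^2 is the characteristic polynomial.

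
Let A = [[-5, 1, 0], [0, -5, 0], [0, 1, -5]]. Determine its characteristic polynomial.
xI - A = [[x + 5, -1, 0], [0, x + 5, 0], [0, -1, x + 5]].

Expanding det(xI - A) along the first row:
det(xI - A) = + (x + 5)·det([[x + 5, 0], [-1, x + 5]]) - (-1)·det([[0, 0], [0, x + 5]]) + (0)·det([[0, x + 5], [0, -1]]).

Evaluating gives χ_A(x) = x^3 + 15x^2 + 75x + 125 = (x + 5)^3.

χ_A(x) = (x + 5)^3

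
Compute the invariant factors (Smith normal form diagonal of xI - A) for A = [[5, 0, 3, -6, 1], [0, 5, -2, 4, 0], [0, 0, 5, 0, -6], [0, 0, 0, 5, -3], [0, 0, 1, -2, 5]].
x - 5, x - 5, (x - 5)^3

The Jordan structure of A has elementary divisors (x - 5)^3, (x - 5), (x - 5). Arranging the block sizes at each eigenvalue in decreasing order and taking row products gives the invariant factors.

Invariant factors (smallest first, each dividing the next): x - 5, x - 5, (x - 5)^3.

Check: the last factor (x - 5)^3 is the minimal polynomial, and the product (x - 5)^5 is the characteristic polynomial.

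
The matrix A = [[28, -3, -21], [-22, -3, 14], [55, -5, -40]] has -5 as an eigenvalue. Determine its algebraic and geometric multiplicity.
algebraic multiplicity 3, geometric multiplicity 2

The characteristic polynomial is (x + 5)^3, so the factor x + 5 appears with exponent 3: the algebraic multiplicity is 3.

rank(A + 5I) = 1, so the eigenspace has dimension 3 - 1 = 2: the geometric multiplicity is 2.

Since 2 < 3, A is not diagonalizable.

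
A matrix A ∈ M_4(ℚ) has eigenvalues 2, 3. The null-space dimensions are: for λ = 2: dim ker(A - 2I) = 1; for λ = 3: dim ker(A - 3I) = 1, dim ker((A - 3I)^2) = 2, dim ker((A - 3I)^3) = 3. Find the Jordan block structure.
Jordan blocks: (2, 1), (3, 3)

λ = 2: successive nullity increments [1] count blocks of size ≥ k; block sizes are [1].
λ = 3: successive nullity increments [1, 1, 1] count blocks of size ≥ k; block sizes are [3].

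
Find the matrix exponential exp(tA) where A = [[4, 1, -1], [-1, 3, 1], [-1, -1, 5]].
A has Jordan form J = [[4, 1, 0], [0, 4, 1], [0, 0, 4]] with A = PJP^{-1}, so e^{tA} = P e^{tJ} P^{-1}.

For a Jordan block J_k(λ), e^{tJ_k(λ)} = e^{λt} · (I + tN + t^2 N^2/2! + ... + t^{k-1} N^{k-1}/(k-1)!) where N is the nilpotent superdiagonal part.

Assembling the blocks and conjugating back gives the entries of e^{tA} as shown above.

e^{tA} = [[e^{4*t}, t*e^{4*t}, -t*e^{4*t}], [-t*e^{4*t}, (-t^2/2 - t + 1)*e^{4*t}, t*(t + 2)*e^{4*t}/2], [-t*e^{4*t}, t*(-t - 2)*e^{4*t}/2, (t^2/2 + t + 1)*e^{4*t}]]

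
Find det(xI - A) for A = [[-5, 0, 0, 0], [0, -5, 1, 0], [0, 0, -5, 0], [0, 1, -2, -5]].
χ_A(x) = (x + 5)^4

xI - A = [[x + 5, 0, 0, 0], [0, x + 5, -1, 0], [0, 0, x + 5, 0], [0, -1, 2, x + 5]].

Expanding det(xI - A) along the first row:
det(xI - A) = + (x + 5)·det([[x + 5, -1, 0], [0, x + 5, 0], [-1, 2, x + 5]]) - (0)·det([[0, -1, 0], [0, x + 5, 0], [0, 2, x + 5]]) + (0)·det([[0, x + 5, 0], [0, 0, 0], [0, -1, x + 5]]) - (0)·det([[0, x + 5, -1], [0, 0, x + 5], [0, -1, 2]]).

Evaluating gives χ_A(x) = x^4 + 20x^3 + 150x^2 + 500x + 625 = (x + 5)^4.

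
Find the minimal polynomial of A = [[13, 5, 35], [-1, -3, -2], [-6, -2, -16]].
m_A(x) = (x + 2)^3

The characteristic polynomial factors as (x + 2)^3. The minimal polynomial is ∏(x - λ)^{k_λ} where k_λ is the size of the largest Jordan block at λ.

For λ = -2: rank(A + 2I) = 2, and the largest Jordan block has size 3 (the smallest k with rank((A + 2I)^k) = rank((A + 2I)^(k+1))).

So m_A(x) = (x + 2)^3.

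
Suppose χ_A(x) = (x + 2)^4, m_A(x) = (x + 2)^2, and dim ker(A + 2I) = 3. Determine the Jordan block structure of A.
λ = -2: algebraic multiplicity 4 (exponent in χ_A), largest block size 2 (exponent in m_A), 3 blocks (geometric multiplicity). These force block sizes [2, 1, 1].

Jordan blocks: (-2, 2), (-2, 1), (-2, 1)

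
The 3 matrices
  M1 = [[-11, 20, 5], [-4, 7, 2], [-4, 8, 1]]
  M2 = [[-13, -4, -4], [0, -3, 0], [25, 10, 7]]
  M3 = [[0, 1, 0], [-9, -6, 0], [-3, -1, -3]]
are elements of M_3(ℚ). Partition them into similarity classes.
Characteristic polynomials: χ_{M1} = (x + 1)^3, χ_{M2} = (x + 3)^3, χ_{M3} = (x + 3)^3.

{M1}: invariant factors x + 1, (x + 1)^2.

{M2, M3}: invariant factors x + 3, (x + 3)^2.

Matrices are similar if and only if their invariant-factor lists agree; the partition into similarity classes is {M1}, {M2, M3}.

2 classes: {M1}, {M2, M3}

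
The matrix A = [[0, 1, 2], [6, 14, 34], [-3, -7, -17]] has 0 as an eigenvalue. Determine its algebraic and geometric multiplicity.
algebraic multiplicity 2, geometric multiplicity 1

The characteristic polynomial is x^2(x + 3), so the factor x appears with exponent 2: the algebraic multiplicity is 2.

rank(A) = 2, so the eigenspace has dimension 3 - 2 = 1: the geometric multiplicity is 1.

Since 1 < 2, A is not diagonalizable.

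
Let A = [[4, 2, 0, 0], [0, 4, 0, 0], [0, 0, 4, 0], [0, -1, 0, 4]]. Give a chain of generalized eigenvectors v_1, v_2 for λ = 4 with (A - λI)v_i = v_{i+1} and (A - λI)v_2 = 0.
We seek v_1 ∈ ker((A - 4I)^2) \ ker(A - 4I), then set v_{i+1} = (A - 4I) v_i.

One such chain is v_1 = [[2, 1, 1, -2]]^T, v_2 = [[2, 0, 0, -1]]^T. Check: (A - 4I) v_2 = [[0, 0, 0, 0]]^T = 0.

v_1 = [[2, 1, 1, -2]]^T, v_2 = [[2, 0, 0, -1]]^T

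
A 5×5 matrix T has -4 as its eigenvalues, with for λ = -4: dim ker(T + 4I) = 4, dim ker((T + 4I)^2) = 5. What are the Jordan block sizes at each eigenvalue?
Jordan blocks: (-4, 2), (-4, 1), (-4, 1), (-4, 1)

λ = -4: successive nullity increments [4, 1] count blocks of size ≥ k; block sizes are [2, 1, 1, 1].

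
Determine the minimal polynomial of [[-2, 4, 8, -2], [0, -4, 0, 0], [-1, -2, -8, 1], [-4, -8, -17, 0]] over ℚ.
The characteristic polynomial factors as (x + 3)^2(x + 4)^2. The minimal polynomial is ∏(x - λ)^{k_λ} where k_λ is the size of the largest Jordan block at λ.

For λ = -4: rank(A + 4I) = 2, and the largest Jordan block has size 1 (the smallest k with rank((A + 4I)^k) = rank((A + 4I)^(k+1))).
For λ = -3: rank(A + 3I) = 3, and the largest Jordan block has size 2 (the smallest k with rank((A + 3I)^k) = rank((A + 3I)^(k+1))).

So m_A(x) = (x + 3)^2(x + 4).

m_A(x) = (x + 3)^2(x + 4)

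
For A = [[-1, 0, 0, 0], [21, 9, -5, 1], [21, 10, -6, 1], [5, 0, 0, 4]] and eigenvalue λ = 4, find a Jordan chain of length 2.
We seek v_1 ∈ ker((A - 4I)^2) \ ker(A - 4I), then set v_{i+1} = (A - 4I) v_i.

One such chain is v_1 = [[0, 0, 0, 1]]^T, v_2 = [[0, 1, 1, 0]]^T. Check: (A - 4I) v_2 = [[0, 0, 0, 0]]^T = 0.

v_1 = [[0, 0, 0, 1]]^T, v_2 = [[0, 1, 1, 0]]^T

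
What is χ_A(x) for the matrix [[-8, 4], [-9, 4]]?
xI - A = [[x + 8, -4], [9, x - 4]].

Expanding det(xI - A) along the first row:
det(xI - A) = + (x + 8)·det([[x - 4]]) - (-4)·det([[9]]).

Evaluating gives χ_A(x) = x^2 + 4x + 4 = (x + 2)^2.

χ_A(x) = (x + 2)^2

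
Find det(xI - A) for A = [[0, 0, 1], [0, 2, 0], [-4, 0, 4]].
xI - A = [[x, 0, -1], [0, x - 2, 0], [4, 0, x - 4]].

Expanding det(xI - A) along the first row:
det(xI - A) = + (x)·det([[x - 2, 0], [0, x - 4]]) - (0)·det([[0, 0], [4, x - 4]]) + (-1)·det([[0, x - 2], [4, 0]]).

Evaluating gives χ_A(x) = x^3 - 6x^2 + 12x - 8 = (x - 2)^3.

χ_A(x) = (x - 2)^3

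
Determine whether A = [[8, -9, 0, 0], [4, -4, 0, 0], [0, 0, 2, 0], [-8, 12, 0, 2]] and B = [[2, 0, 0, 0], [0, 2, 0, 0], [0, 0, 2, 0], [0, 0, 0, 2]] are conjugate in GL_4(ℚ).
Both have characteristic polynomial (x - 2)^4, but the minimal polynomial of A is (x - 2)^2 while the minimal polynomial of B is x - 2. The minimal polynomial is a similarity invariant, so A and B are not similar.

No.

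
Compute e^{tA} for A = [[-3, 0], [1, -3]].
A has Jordan form J = [[-3, 1], [0, -3]] with A = PJP^{-1}, so e^{tA} = P e^{tJ} P^{-1}.

For a Jordan block J_k(λ), e^{tJ_k(λ)} = e^{λt} · (I + tN + t^2 N^2/2! + ... + t^{k-1} N^{k-1}/(k-1)!) where N is the nilpotent superdiagonal part.

Assembling the blocks and conjugating back gives the entries of e^{tA} as shown above.

e^{tA} = [[e^{-3*t}, 0], [t*e^{-3*t}, e^{-3*t}]]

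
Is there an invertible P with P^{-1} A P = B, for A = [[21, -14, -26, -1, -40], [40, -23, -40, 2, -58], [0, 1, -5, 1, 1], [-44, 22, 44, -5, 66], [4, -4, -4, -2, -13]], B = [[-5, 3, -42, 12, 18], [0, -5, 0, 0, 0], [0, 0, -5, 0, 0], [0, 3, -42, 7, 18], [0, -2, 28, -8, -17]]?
No.

Both have characteristic polynomial (x + 5)^5 and minimal polynomial (x + 5)^2. But rank(A + 5I) = 2 for A while rank(B + 5I) = 1 for B, so the number of Jordan blocks at λ = -5 differs. A and B are not similar.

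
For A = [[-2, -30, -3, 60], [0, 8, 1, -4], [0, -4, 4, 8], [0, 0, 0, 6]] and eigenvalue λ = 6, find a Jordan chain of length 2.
We seek v_1 ∈ ker((A - 6I)^2) \ ker(A - 6I), then set v_{i+1} = (A - 6I) v_i.

One such chain is v_1 = [[0, 0, 1, 0]]^T, v_2 = [[-3, 1, -2, 0]]^T. Check: (A - 6I) v_2 = [[0, 0, 0, 0]]^T = 0.

v_1 = [[0, 0, 1, 0]]^T, v_2 = [[-3, 1, -2, 0]]^T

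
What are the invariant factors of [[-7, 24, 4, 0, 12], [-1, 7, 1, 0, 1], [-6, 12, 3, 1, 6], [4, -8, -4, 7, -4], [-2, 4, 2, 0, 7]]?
x - 5, (x - 5)^3(x + 3)

The Jordan structure of A has elementary divisors (x + 3), (x - 5)^3, (x - 5). Arranging the block sizes at each eigenvalue in decreasing order and taking row products gives the invariant factors.

Invariant factors (smallest first, each dividing the next): x - 5, (x - 5)^3(x + 3).

Check: the last factor (x - 5)^3(x + 3) is the minimal polynomial, and the product (x - 5)^4(x + 3) is the characteristic polynomial.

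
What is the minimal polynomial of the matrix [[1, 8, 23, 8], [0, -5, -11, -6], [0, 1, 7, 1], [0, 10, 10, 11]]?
m_A(x) = (x - 6)^2(x - 1)

The characteristic polynomial factors as (x - 6)^2(x - 1)^2. The minimal polynomial is ∏(x - λ)^{k_λ} where k_λ is the size of the largest Jordan block at λ.

For λ = 1: rank(A - I) = 2, and the largest Jordan block has size 1 (the smallest k with rank((A - I)^k) = rank((A - I)^(k+1))).
For λ = 6: rank(A - 6I) = 3, and the largest Jordan block has size 2 (the smallest k with rank((A - 6I)^k) = rank((A - 6I)^(k+1))).

So m_A(x) = (x - 6)^2(x - 1).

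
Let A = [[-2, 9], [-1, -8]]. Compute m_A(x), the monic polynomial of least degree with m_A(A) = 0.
m_A(x) = (x + 5)^2

The characteristic polynomial factors as (x + 5)^2. The minimal polynomial is ∏(x - λ)^{k_λ} where k_λ is the size of the largest Jordan block at λ.

For λ = -5: rank(A + 5I) = 1, and the largest Jordan block has size 2 (the smallest k with rank((A + 5I)^k) = rank((A + 5I)^(k+1))).

So m_A(x) = (x + 5)^2.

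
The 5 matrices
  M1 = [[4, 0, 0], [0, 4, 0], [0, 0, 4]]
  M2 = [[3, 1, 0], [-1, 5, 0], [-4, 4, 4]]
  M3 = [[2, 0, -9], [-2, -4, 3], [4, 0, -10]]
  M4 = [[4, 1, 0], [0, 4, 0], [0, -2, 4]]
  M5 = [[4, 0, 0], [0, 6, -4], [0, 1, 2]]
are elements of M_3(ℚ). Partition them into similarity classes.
Characteristic polynomials: χ_{M1} = (x - 4)^3, χ_{M2} = (x - 4)^3, χ_{M3} = (x + 4)^3, χ_{M4} = (x - 4)^3, χ_{M5} = (x - 4)^3.

{M1}: invariant factors x - 4, x - 4, x - 4.

{M2, M4, M5}: invariant factors x - 4, (x - 4)^2.

{M3}: invariant factors x + 4, (x + 4)^2.

Matrices are similar if and only if their invariant-factor lists agree; the partition into similarity classes is {M1}, {M2, M4, M5}, {M3}.

3 classes: {M1}, {M2, M4, M5}, {M3}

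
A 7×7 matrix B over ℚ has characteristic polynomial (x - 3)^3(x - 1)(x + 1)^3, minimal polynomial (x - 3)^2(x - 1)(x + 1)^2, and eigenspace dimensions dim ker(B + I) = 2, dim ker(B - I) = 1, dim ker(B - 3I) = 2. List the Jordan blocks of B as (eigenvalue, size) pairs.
λ = -1: algebraic multiplicity 3 (exponent in χ_B), largest block size 2 (exponent in m_B), 2 blocks (geometric multiplicity). These force block sizes [2, 1].
λ = 1: algebraic multiplicity 1 (exponent in χ_B), largest block size 1 (exponent in m_B), 1 block (geometric multiplicity). This forces block sizes [1].
λ = 3: algebraic multiplicity 3 (exponent in χ_B), largest block size 2 (exponent in m_B), 2 blocks (geometric multiplicity). These force block sizes [2, 1].

Jordan blocks: (-1, 2), (-1, 1), (1, 1), (3, 2), (3, 1)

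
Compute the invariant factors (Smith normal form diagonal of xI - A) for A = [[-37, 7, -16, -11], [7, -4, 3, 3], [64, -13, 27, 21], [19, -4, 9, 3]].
The Jordan structure of A has elementary divisors (x + 3)^2, (x + 3), (x + 2). Arranging the block sizes at each eigenvalue in decreasing order and taking row products gives the invariant factors.

Invariant factors (smallest first, each dividing the next): x + 3, (x + 2)(x + 3)^2.

Check: the last factor (x + 2)(x + 3)^2 is the minimal polynomial, and the product (x + 2)(x + 3)^3 is the characteristic polynomial.

x + 3, (x + 2)(x + 3)^2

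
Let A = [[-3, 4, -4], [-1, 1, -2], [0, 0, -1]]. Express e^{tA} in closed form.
A has Jordan form J = [[-1, 1, 0], [0, -1, 0], [0, 0, -1]] with A = PJP^{-1}, so e^{tA} = P e^{tJ} P^{-1}.

For a Jordan block J_k(λ), e^{tJ_k(λ)} = e^{λt} · (I + tN + t^2 N^2/2! + ... + t^{k-1} N^{k-1}/(k-1)!) where N is the nilpotent superdiagonal part.

Assembling the blocks and conjugating back gives the entries of e^{tA} as shown above.

e^{tA} = [[(1 - 2*t)*e^{-t}, 4*t*e^{-t}, -4*t*e^{-t}], [-t*e^{-t}, (2*t + 1)*e^{-t}, -2*t*e^{-t}], [0, 0, e^{-t}]]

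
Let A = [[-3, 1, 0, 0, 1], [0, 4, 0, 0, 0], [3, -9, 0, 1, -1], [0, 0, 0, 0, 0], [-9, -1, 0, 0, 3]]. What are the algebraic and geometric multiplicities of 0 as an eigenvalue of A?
The characteristic polynomial is x^4(x - 4), so the factor x appears with exponent 4: the algebraic multiplicity is 4.

rank(A) = 3, so the eigenspace has dimension 5 - 3 = 2: the geometric multiplicity is 2.

Since 2 < 4, A is not diagonalizable.

algebraic multiplicity 4, geometric multiplicity 2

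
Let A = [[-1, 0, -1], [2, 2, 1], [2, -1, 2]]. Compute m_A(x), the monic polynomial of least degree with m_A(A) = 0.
m_A(x) = (x - 1)^3

The characteristic polynomial factors as (x - 1)^3. The minimal polynomial is ∏(x - λ)^{k_λ} where k_λ is the size of the largest Jordan block at λ.

For λ = 1: rank(A - I) = 2, and the largest Jordan block has size 3 (the smallest k with rank((A - I)^k) = rank((A - I)^(k+1))).

So m_A(x) = (x - 1)^3.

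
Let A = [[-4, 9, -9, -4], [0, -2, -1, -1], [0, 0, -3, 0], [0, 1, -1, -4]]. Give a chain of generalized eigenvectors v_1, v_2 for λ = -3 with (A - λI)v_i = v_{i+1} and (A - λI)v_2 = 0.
v_1 = [[-4, -2, -1, 0]]^T, v_2 = [[-5, -1, 0, -1]]^T

We seek v_1 ∈ ker((A + 3I)^2) \ ker(A + 3I), then set v_{i+1} = (A + 3I) v_i.

One such chain is v_1 = [[-4, -2, -1, 0]]^T, v_2 = [[-5, -1, 0, -1]]^T. Check: (A + 3I) v_2 = [[0, 0, 0, 0]]^T = 0.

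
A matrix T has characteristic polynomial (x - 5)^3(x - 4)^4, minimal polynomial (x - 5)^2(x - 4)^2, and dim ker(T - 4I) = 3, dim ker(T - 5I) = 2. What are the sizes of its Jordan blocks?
λ = 4: algebraic multiplicity 4 (exponent in χ_T), largest block size 2 (exponent in m_T), 3 blocks (geometric multiplicity). These force block sizes [2, 1, 1].
λ = 5: algebraic multiplicity 3 (exponent in χ_T), largest block size 2 (exponent in m_T), 2 blocks (geometric multiplicity). These force block sizes [2, 1].

Jordan blocks: (4, 2), (4, 1), (4, 1), (5, 2), (5, 1)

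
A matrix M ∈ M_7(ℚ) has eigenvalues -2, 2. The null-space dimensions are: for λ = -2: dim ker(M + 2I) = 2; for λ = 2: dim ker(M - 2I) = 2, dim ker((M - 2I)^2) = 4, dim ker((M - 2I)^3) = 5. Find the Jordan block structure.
λ = -2: successive nullity increments [2] count blocks of size ≥ k; block sizes are [1, 1].
λ = 2: successive nullity increments [2, 2, 1] count blocks of size ≥ k; block sizes are [3, 2].

Jordan blocks: (-2, 1), (-2, 1), (2, 3), (2, 2)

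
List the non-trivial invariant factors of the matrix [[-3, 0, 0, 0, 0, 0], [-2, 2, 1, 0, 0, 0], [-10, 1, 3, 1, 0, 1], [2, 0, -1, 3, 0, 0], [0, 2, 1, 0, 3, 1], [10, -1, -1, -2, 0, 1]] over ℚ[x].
The Jordan structure of A has elementary divisors (x + 3), (x - 2)^3, (x - 3)^2. Arranging the block sizes at each eigenvalue in decreasing order and taking row products gives the invariant factors.

Invariant factors (smallest first, each dividing the next): (x - 3)^2(x - 2)^3(x + 3).

Check: the last factor (x - 3)^2(x - 2)^3(x + 3) is the minimal polynomial, and the product (x - 3)^2(x - 2)^3(x + 3) is the characteristic polynomial.

(x - 3)^2(x - 2)^3(x + 3)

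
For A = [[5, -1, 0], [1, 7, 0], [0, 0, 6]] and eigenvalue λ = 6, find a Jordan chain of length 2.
We seek v_1 ∈ ker((A - 6I)^2) \ ker(A - 6I), then set v_{i+1} = (A - 6I) v_i.

One such chain is v_1 = [[-1, 2, 2]]^T, v_2 = [[-1, 1, 0]]^T. Check: (A - 6I) v_2 = [[0, 0, 0]]^T = 0.

v_1 = [[-1, 2, 2]]^T, v_2 = [[-1, 1, 0]]^T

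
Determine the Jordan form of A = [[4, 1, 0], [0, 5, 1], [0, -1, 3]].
The characteristic polynomial is det(xI - A) = (x - 4)^3, so the eigenvalues are 4 (algebraic multiplicity 3).

For λ = 4: rank(A - 4I) = 2, rank((A - 4I)^2) = 1, rank((A - 4I)^3) = 0. The eigenspace has dimension 3 - 2 = 1, so there is 1 Jordan block; the rank sequence gives block sizes [3].

Assembling the blocks gives the Jordan form J above.

J = [[4, 1, 0], [0, 4, 1], [0, 0, 4]]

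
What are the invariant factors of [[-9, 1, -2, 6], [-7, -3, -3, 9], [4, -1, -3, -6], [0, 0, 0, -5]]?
x + 5, (x + 5)^3

The Jordan structure of A has elementary divisors (x + 5)^3, (x + 5). Arranging the block sizes at each eigenvalue in decreasing order and taking row products gives the invariant factors.

Invariant factors (smallest first, each dividing the next): x + 5, (x + 5)^3.

Check: the last factor (x + 5)^3 is the minimal polynomial, and the product (x + 5)^4 is the characteristic polynomial.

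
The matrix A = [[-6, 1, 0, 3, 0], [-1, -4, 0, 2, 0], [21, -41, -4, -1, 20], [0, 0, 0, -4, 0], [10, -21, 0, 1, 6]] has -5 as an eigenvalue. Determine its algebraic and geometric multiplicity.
algebraic multiplicity 2, geometric multiplicity 1

The characteristic polynomial is (x - 6)(x + 4)^2(x + 5)^2, so the factor x + 5 appears with exponent 2: the algebraic multiplicity is 2.

rank(A + 5I) = 4, so the eigenspace has dimension 5 - 4 = 1: the geometric multiplicity is 1.

Since 1 < 2, A is not diagonalizable.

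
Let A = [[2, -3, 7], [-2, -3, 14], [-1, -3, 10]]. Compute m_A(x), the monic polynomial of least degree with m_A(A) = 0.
The characteristic polynomial factors as (x - 3)^3. The minimal polynomial is ∏(x - λ)^{k_λ} where k_λ is the size of the largest Jordan block at λ.

For λ = 3: rank(A - 3I) = 1, and the largest Jordan block has size 2 (the smallest k with rank((A - 3I)^k) = rank((A - 3I)^(k+1))).

So m_A(x) = (x - 3)^2.

m_A(x) = (x - 3)^2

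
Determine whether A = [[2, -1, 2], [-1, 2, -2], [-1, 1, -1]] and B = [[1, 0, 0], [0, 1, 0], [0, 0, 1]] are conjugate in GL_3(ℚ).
Both have characteristic polynomial (x - 1)^3, but the minimal polynomial of A is (x - 1)^2 while the minimal polynomial of B is x - 1. The minimal polynomial is a similarity invariant, so A and B are not similar.

No.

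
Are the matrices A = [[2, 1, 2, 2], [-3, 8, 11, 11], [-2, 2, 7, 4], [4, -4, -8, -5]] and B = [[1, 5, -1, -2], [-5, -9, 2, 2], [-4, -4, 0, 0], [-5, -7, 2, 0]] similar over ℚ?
trace(A) = 12 but trace(B) = -8. The trace is a similarity invariant, so A and B are not similar.

No.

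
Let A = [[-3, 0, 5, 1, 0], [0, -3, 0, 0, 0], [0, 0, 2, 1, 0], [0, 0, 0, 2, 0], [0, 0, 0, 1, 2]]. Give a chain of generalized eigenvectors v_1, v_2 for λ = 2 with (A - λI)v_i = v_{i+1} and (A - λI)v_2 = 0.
We seek v_1 ∈ ker((A - 2I)^2) \ ker(A - 2I), then set v_{i+1} = (A - 2I) v_i.

One such chain is v_1 = [[0, 0, 0, 1, 4]]^T, v_2 = [[1, 0, 1, 0, 1]]^T. Check: (A - 2I) v_2 = [[0, 0, 0, 0, 0]]^T = 0.

v_1 = [[0, 0, 0, 1, 4]]^T, v_2 = [[1, 0, 1, 0, 1]]^T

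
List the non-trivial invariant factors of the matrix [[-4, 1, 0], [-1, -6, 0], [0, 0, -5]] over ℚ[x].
x + 5, (x + 5)^2

The Jordan structure of A has elementary divisors (x + 5)^2, (x + 5). Arranging the block sizes at each eigenvalue in decreasing order and taking row products gives the invariant factors.

Invariant factors (smallest first, each dividing the next): x + 5, (x + 5)^2.

Check: the last factor (x + 5)^2 is the minimal polynomial, and the product (x + 5)^3 is the characteristic polynomial.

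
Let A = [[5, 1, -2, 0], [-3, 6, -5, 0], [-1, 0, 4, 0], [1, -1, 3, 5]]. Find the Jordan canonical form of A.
J = [[5, 1, 0, 0], [0, 5, 1, 0], [0, 0, 5, 0], [0, 0, 0, 5]]

The characteristic polynomial is det(xI - A) = (x - 5)^4, so the eigenvalues are 5 (algebraic multiplicity 4).

For λ = 5: rank(A - 5I) = 2, rank((A - 5I)^2) = 1, rank((A - 5I)^3) = 0. The eigenspace has dimension 4 - 2 = 2, so there are 2 Jordan blocks; the rank sequence gives block sizes [3, 1].

Assembling the blocks gives the Jordan form J above.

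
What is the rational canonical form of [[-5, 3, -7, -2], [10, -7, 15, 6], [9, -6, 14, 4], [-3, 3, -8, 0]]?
R = [[0, 0, 0, -4], [1, 0, 0, -2], [0, 1, 0, 2], [0, 0, 1, 2]]

The invariant factors of A (the non-unit diagonal entries of the Smith normal form of xI - A over ℚ[x]) are (x - 2)(x^3 - 2x - 2), each dividing the next. The characteristic polynomial is their product, (x - 2)(x^3 - 2x - 2).

The rational canonical form is the block-diagonal matrix of companion matrices C(f_i):
R = [[0, 0, 0, -4], [1, 0, 0, -2], [0, 1, 0, 2], [0, 0, 1, 2]].

Note the characteristic polynomial does not split into linear factors over ℚ, so A has no Jordan form over ℚ; the rational canonical form exists over any field.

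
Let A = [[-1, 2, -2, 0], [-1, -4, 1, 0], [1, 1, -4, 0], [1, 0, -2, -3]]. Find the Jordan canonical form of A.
J = [[-3, 1, 0, 0], [0, -3, 0, 0], [0, 0, -3, 1], [0, 0, 0, -3]]

The characteristic polynomial is det(xI - A) = (x + 3)^4, so the eigenvalues are -3 (algebraic multiplicity 4).

For λ = -3: rank(A + 3I) = 2, rank((A + 3I)^2) = 0. The eigenspace has dimension 4 - 2 = 2, so there are 2 Jordan blocks; the rank sequence gives block sizes [2, 2].

Assembling the blocks gives the Jordan form J above.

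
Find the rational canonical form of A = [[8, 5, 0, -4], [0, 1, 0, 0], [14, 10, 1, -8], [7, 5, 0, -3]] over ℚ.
R = [[1, 0, 0, 0], [0, 1, 0, 0], [0, 0, 0, -4], [0, 0, 1, 5]]

The invariant factors of A (the non-unit diagonal entries of the Smith normal form of xI - A over ℚ[x]) are x - 1, x - 1, (x - 4)(x - 1), each dividing the next. The characteristic polynomial is their product, (x - 4)(x - 1)^3.

The rational canonical form is the block-diagonal matrix of companion matrices C(f_i):
R = [[1, 0, 0, 0], [0, 1, 0, 0], [0, 0, 0, -4], [0, 0, 1, 5]].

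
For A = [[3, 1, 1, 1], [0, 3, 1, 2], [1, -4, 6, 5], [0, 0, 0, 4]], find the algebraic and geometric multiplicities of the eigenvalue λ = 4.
algebraic multiplicity 4, geometric multiplicity 2

The characteristic polynomial is (x - 4)^4, so the factor x - 4 appears with exponent 4: the algebraic multiplicity is 4.

rank(A - 4I) = 2, so the eigenspace has dimension 4 - 2 = 2: the geometric multiplicity is 2.

Since 2 < 4, A is not diagonalizable.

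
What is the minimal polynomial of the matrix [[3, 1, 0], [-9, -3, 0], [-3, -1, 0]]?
The characteristic polynomial factors as x^3. The minimal polynomial is ∏(x - λ)^{k_λ} where k_λ is the size of the largest Jordan block at λ.

For λ = 0: rank(A) = 1, and the largest Jordan block has size 2 (the smallest k with rank(A^k) = rank(A^(k+1))).

So m_A(x) = x^2.

m_A(x) = x^2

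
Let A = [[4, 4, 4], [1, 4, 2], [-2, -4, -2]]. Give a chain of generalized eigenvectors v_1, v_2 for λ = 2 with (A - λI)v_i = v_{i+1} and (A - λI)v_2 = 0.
v_1 = [[-1, 1, 0]]^T, v_2 = [[2, 1, -2]]^T

We seek v_1 ∈ ker((A - 2I)^2) \ ker(A - 2I), then set v_{i+1} = (A - 2I) v_i.

One such chain is v_1 = [[-1, 1, 0]]^T, v_2 = [[2, 1, -2]]^T. Check: (A - 2I) v_2 = [[0, 0, 0]]^T = 0.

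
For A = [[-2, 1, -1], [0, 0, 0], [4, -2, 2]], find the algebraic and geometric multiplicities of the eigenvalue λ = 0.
The characteristic polynomial is x^3, so the factor x appears with exponent 3: the algebraic multiplicity is 3.

rank(A) = 1, so the eigenspace has dimension 3 - 1 = 2: the geometric multiplicity is 2.

Since 2 < 3, A is not diagonalizable.

algebraic multiplicity 3, geometric multiplicity 2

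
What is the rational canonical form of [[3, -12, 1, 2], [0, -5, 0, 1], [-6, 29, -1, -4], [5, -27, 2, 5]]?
R = [[0, 0, 0, -1], [1, 0, 0, 2], [0, 1, 0, -3], [0, 0, 1, 2]]

The invariant factors of A (the non-unit diagonal entries of the Smith normal form of xI - A over ℚ[x]) are (x^2 - x + 1)^2, each dividing the next. The characteristic polynomial is their product, (x^2 - x + 1)^2.

The rational canonical form is the block-diagonal matrix of companion matrices C(f_i):
R = [[0, 0, 0, -1], [1, 0, 0, 2], [0, 1, 0, -3], [0, 0, 1, 2]].

Note the characteristic polynomial does not split into linear factors over ℚ, so A has no Jordan form over ℚ; the rational canonical form exists over any field.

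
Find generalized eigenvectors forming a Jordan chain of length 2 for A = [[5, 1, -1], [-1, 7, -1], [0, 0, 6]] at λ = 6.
We seek v_1 ∈ ker((A - 6I)^2) \ ker(A - 6I), then set v_{i+1} = (A - 6I) v_i.

One such chain is v_1 = [[0, -1, 0]]^T, v_2 = [[-1, -1, 0]]^T. Check: (A - 6I) v_2 = [[0, 0, 0]]^T = 0.

v_1 = [[0, -1, 0]]^T, v_2 = [[-1, -1, 0]]^T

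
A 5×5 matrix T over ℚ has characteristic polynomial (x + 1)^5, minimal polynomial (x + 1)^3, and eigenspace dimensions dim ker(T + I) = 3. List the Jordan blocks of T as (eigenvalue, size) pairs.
λ = -1: algebraic multiplicity 5 (exponent in χ_T), largest block size 3 (exponent in m_T), 3 blocks (geometric multiplicity). These force block sizes [3, 1, 1].

Jordan blocks: (-1, 3), (-1, 1), (-1, 1)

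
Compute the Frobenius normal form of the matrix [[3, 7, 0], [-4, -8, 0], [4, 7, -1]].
The invariant factors of A (the non-unit diagonal entries of the Smith normal form of xI - A over ℚ[x]) are x + 1, (x + 1)(x + 4), each dividing the next. The characteristic polynomial is their product, (x + 1)^2(x + 4).

The rational canonical form is the block-diagonal matrix of companion matrices C(f_i):
R = [[-1, 0, 0], [0, 0, -4], [0, 1, -5]].

R = [[-1, 0, 0], [0, 0, -4], [0, 1, -5]]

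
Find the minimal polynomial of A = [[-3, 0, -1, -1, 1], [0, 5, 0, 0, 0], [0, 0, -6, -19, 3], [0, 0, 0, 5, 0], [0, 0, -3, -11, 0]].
The characteristic polynomial factors as (x - 5)^2(x + 3)^3. The minimal polynomial is ∏(x - λ)^{k_λ} where k_λ is the size of the largest Jordan block at λ.

For λ = -3: rank(A + 3I) = 3, and the largest Jordan block has size 2 (the smallest k with rank((A + 3I)^k) = rank((A + 3I)^(k+1))).
For λ = 5: rank(A - 5I) = 3, and the largest Jordan block has size 1 (the smallest k with rank((A - 5I)^k) = rank((A - 5I)^(k+1))).

So m_A(x) = (x - 5)(x + 3)^2.

m_A(x) = (x - 5)(x + 3)^2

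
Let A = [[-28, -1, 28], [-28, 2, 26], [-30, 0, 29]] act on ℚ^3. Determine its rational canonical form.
The invariant factors of A (the non-unit diagonal entries of the Smith normal form of xI - A over ℚ[x]) are (x - 4)(x^2 + x + 6), each dividing the next. The characteristic polynomial is their product, (x - 4)(x^2 + x + 6).

The rational canonical form is the block-diagonal matrix of companion matrices C(f_i):
R = [[0, 0, 24], [1, 0, -2], [0, 1, 3]].

Note the characteristic polynomial does not split into linear factors over ℚ, so A has no Jordan form over ℚ; the rational canonical form exists over any field.

R = [[0, 0, 24], [1, 0, -2], [0, 1, 3]]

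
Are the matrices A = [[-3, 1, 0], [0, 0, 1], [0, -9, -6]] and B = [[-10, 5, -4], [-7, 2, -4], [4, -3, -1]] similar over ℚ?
Yes.

Two matrices over a field are similar if and only if they have the same invariant factors.

Both A and B have characteristic polynomial (x + 3)^3 and minimal polynomial (x + 3)^3. Computing further, both have invariant factors (x + 3)^3. Hence A and B are similar.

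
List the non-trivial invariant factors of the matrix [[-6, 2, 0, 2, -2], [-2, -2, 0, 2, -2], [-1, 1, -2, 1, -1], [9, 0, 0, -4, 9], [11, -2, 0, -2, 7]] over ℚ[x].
The Jordan structure of A has elementary divisors (x + 4), (x + 4), (x + 2)^2, (x - 5). Arranging the block sizes at each eigenvalue in decreasing order and taking row products gives the invariant factors.

Invariant factors (smallest first, each dividing the next): x + 4, (x - 5)(x + 2)^2(x + 4).

Check: the last factor (x - 5)(x + 2)^2(x + 4) is the minimal polynomial, and the product (x - 5)(x + 2)^2(x + 4)^2 is the characteristic polynomial.

x + 4, (x - 5)(x + 2)^2(x + 4)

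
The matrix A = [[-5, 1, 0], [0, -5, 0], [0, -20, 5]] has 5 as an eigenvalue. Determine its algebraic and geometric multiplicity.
algebraic multiplicity 1, geometric multiplicity 1

The characteristic polynomial is (x - 5)(x + 5)^2, so the factor x - 5 appears with exponent 1: the algebraic multiplicity is 1.

rank(A - 5I) = 2, so the eigenspace has dimension 3 - 2 = 1: the geometric multiplicity is 1.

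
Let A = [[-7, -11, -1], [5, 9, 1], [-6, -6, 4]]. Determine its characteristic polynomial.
χ_A(x) = (x - 4)^2(x + 2)

xI - A = [[x + 7, 11, 1], [-5, x - 9, -1], [6, 6, x - 4]].

Expanding det(xI - A) along the first row:
det(xI - A) = + (x + 7)·det([[x - 9, -1], [6, x - 4]]) - (11)·det([[-5, -1], [6, x - 4]]) + (1)·det([[-5, x - 9], [6, 6]]).

Evaluating gives χ_A(x) = x^3 - 6x^2 + 32 = (x - 4)^2(x + 2).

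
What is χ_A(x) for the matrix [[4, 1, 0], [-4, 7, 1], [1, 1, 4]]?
xI - A = [[x - 4, -1, 0], [4, x - 7, -1], [-1, -1, x - 4]].

Expanding det(xI - A) along the first row:
det(xI - A) = + (x - 4)·det([[x - 7, -1], [-1, x - 4]]) - (-1)·det([[4, -1], [-1, x - 4]]) + (0)·det([[4, x - 7], [-1, -1]]).

Evaluating gives χ_A(x) = x^3 - 15x^2 + 75x - 125 = (x - 5)^3.

χ_A(x) = (x - 5)^3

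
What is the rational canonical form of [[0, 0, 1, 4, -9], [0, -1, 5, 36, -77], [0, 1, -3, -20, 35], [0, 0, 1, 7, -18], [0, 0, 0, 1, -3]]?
The invariant factors of A (the non-unit diagonal entries of the Smith normal form of xI - A over ℚ[x]) are x, x(x^3 - x + 5), each dividing the next. The characteristic polynomial is their product, x^2(x^3 - x + 5).

The rational canonical form is the block-diagonal matrix of companion matrices C(f_i):
R = [[0, 0, 0, 0, 0], [0, 0, 0, 0, 0], [0, 1, 0, 0, -5], [0, 0, 1, 0, 1], [0, 0, 0, 1, 0]].

Note the characteristic polynomial does not split into linear factors over ℚ, so A has no Jordan form over ℚ; the rational canonical form exists over any field.

R = [[0, 0, 0, 0, 0], [0, 0, 0, 0, 0], [0, 1, 0, 0, -5], [0, 0, 1, 0, 1], [0, 0, 0, 1, 0]]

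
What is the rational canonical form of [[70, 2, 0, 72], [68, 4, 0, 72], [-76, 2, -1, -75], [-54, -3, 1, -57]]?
R = [[2, 0, 0, 0], [0, 0, 0, 72], [0, 1, 0, -60], [0, 0, 1, 14]]

The invariant factors of A (the non-unit diagonal entries of the Smith normal form of xI - A over ℚ[x]) are x - 2, (x - 6)^2(x - 2), each dividing the next. The characteristic polynomial is their product, (x - 6)^2(x - 2)^2.

The rational canonical form is the block-diagonal matrix of companion matrices C(f_i):
R = [[2, 0, 0, 0], [0, 0, 0, 72], [0, 1, 0, -60], [0, 0, 1, 14]].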